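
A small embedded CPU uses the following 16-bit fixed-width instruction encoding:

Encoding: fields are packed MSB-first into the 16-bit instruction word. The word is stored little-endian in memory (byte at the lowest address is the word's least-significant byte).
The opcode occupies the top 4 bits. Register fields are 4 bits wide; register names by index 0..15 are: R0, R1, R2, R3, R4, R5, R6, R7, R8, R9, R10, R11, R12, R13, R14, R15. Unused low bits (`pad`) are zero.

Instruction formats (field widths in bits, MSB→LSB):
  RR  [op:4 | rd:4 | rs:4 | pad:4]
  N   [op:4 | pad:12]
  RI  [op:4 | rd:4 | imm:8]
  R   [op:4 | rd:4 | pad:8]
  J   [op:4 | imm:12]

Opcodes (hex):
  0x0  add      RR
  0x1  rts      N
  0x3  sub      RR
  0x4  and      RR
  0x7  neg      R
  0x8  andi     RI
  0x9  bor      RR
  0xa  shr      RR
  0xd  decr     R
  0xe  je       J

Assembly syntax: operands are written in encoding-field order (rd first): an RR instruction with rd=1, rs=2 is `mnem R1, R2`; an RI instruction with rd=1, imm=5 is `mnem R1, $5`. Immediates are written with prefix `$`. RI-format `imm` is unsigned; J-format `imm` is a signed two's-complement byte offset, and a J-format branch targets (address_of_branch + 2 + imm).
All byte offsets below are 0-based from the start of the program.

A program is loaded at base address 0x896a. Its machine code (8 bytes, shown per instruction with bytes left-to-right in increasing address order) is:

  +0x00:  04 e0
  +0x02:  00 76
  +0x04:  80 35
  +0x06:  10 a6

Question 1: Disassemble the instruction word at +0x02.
[02] 00 76 → 0x7600
  op=0x7600>>12=0x7 ⇒ neg (R)
  rd@[11:8]=0x6 ⇒ R6

neg R6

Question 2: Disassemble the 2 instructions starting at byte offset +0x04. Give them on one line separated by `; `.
off 0x04: read 80 35 as little → 0x3580
  opcode bits[15:12]=0x3: sub/RR
  [11:8] rd=5 = R5
  [7:4] rs=8 = R8
off 0x06: read 10 a6 as little → 0xa610
  opcode bits[15:12]=0xa: shr/RR
  [11:8] rd=6 = R6
  [7:4] rs=1 = R1

sub R5, R8; shr R6, R1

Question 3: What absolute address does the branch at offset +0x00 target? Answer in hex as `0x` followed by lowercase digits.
0x8970

@+00  little-endian(04 e0) = 0xe004
  top 4b → 0xe → je [J]
  imm@[11:0]=0x4 ⇒ $4
  target = base 0x896a + off 0x00 + 2 + imm 4 = 0x8970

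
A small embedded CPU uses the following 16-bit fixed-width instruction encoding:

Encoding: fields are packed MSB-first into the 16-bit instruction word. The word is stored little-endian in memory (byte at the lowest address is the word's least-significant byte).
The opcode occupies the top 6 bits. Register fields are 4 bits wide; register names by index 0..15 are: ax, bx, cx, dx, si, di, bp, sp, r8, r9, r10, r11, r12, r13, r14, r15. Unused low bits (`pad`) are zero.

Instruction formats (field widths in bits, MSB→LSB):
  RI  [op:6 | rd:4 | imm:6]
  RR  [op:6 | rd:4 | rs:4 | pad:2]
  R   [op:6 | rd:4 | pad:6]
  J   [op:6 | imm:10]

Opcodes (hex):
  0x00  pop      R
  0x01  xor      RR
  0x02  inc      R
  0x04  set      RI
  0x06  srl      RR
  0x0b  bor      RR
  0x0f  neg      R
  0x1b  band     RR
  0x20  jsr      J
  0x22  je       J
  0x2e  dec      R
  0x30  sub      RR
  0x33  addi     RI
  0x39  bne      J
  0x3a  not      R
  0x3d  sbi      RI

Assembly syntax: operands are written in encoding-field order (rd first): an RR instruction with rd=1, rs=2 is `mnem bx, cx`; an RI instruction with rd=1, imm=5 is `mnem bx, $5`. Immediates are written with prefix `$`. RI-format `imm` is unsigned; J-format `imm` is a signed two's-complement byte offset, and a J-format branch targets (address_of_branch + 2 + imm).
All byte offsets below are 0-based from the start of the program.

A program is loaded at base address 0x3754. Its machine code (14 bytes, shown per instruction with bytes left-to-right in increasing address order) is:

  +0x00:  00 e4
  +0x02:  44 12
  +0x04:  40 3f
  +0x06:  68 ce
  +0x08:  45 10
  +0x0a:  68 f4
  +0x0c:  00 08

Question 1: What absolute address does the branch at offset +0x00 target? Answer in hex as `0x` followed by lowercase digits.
0x3756

[00] 00 e4 → 0xe400
  op=0xe400>>10=0x39 ⇒ bne (J)
  imm: (w>>0)&0x3ff=0x0 → $0
  target = base 0x3754 + off 0x00 + 2 + imm 0 = 0x3756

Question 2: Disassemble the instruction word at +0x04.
neg r13

[04] 40 3f → 0x3f40
  op=0x3f40>>10=0xf ⇒ neg (R)
  rd: (w>>6)&0xf=0xd → r13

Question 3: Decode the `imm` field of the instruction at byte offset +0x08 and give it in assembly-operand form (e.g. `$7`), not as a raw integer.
$5

[08] 45 10 → 0x1045
  top 6b → 0x4 → set [RI]
  [9:6] rd=1 = bx
  [5:0] imm=5 = $5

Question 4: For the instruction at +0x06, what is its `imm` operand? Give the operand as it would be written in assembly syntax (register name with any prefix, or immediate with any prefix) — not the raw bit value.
+0x06: 68 ce ⇒ word 0xce68 (little)
  top 6b → 0x33 → addi [RI]
  rd@[9:6]=0x9 ⇒ r9
  imm@[5:0]=0x28 ⇒ $40

$40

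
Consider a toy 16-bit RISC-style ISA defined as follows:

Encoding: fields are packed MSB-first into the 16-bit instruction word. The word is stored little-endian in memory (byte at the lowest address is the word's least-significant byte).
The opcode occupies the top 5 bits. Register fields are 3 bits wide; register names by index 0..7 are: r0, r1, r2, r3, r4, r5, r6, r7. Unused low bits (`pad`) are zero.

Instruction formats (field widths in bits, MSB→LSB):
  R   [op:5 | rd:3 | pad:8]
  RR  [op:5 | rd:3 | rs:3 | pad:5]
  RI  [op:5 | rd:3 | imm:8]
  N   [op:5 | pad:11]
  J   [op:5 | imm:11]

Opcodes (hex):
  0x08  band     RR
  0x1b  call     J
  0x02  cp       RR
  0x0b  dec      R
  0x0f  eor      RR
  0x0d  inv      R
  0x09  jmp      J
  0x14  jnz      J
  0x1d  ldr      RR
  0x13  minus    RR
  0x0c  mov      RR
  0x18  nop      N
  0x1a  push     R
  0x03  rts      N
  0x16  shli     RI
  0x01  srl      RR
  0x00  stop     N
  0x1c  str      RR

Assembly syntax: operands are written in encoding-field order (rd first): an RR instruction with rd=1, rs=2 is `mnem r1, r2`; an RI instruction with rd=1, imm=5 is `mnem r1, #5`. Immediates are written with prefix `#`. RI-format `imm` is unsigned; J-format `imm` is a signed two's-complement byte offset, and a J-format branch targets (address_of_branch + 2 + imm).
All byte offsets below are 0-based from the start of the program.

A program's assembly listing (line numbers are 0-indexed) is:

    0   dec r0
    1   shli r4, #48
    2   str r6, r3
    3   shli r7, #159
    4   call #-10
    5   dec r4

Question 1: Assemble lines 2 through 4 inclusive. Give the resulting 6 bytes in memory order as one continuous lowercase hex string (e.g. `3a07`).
2. str fields op=0x1c:5|rd=6:3|rs=3:3|pad=0:5 → word e660h → 60 e6
3. shli fields op=0x16:5|rd=7:3|imm=159:8 → word b79fh → 9f b7
4. call fields op=0x1b:5|imm=-10:11 → word dff6h → f6 df

60e69fb7f6df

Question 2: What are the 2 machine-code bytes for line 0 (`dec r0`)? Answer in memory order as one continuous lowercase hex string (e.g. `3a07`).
0058

L0: dec op=0xb:5|rd=0:3|pad=0:8 ⇒ 0x5800 ⇒ little 00 58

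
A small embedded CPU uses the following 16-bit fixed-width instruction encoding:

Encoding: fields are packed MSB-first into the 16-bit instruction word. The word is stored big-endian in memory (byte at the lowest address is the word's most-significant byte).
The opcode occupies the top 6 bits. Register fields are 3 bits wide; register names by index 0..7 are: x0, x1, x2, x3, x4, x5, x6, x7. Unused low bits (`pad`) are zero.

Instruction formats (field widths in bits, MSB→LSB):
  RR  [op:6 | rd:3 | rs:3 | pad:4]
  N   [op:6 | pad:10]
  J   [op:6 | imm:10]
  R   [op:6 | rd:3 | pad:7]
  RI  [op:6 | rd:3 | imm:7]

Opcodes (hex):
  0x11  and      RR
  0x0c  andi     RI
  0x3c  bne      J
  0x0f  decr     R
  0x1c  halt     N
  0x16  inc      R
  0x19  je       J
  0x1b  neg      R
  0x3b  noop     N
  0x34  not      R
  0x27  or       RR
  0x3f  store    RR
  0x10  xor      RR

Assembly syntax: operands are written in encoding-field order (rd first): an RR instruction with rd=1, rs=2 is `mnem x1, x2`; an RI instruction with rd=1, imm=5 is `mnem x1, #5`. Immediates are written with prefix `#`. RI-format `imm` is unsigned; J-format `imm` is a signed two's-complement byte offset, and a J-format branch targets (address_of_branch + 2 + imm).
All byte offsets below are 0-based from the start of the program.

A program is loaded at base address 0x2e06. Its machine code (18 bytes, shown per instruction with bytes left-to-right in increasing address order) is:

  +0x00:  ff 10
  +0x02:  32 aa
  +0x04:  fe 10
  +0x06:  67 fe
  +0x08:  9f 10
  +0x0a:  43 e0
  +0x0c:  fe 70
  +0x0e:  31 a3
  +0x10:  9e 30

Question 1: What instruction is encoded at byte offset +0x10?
+0x10: 9e 30 ⇒ word 0x9e30 (big)
  opcode bits[15:10]=0x27: or/RR
  [9:7] rd=4 = x4
  [6:4] rs=3 = x3

or x4, x3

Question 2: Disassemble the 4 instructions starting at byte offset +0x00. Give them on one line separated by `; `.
+0x00: ff 10 ⇒ word 0xff10 (big)
  opcode bits[15:10]=0x3f: store/RR
  [9:7] rd=6 = x6
  [6:4] rs=1 = x1
+0x02: 32 aa ⇒ word 0x32aa (big)
  opcode bits[15:10]=0xc: andi/RI
  [9:7] rd=5 = x5
  [6:0] imm=42 = #42
+0x04: fe 10 ⇒ word 0xfe10 (big)
  opcode bits[15:10]=0x3f: store/RR
  [9:7] rd=4 = x4
  [6:4] rs=1 = x1
+0x06: 67 fe ⇒ word 0x67fe (big)
  opcode bits[15:10]=0x19: je/J
  [9:0] imm=1022 (s10→-2) = #-2

store x6, x1; andi x5, #42; store x4, x1; je #-2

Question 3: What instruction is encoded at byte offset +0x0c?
store x4, x7

+0x0c: fe 70 ⇒ word 0xfe70 (big)
  op=0xfe70>>10=0x3f ⇒ store (RR)
  rd: (w>>7)&0x7=0x4 → x4
  rs: (w>>4)&0x7=0x7 → x7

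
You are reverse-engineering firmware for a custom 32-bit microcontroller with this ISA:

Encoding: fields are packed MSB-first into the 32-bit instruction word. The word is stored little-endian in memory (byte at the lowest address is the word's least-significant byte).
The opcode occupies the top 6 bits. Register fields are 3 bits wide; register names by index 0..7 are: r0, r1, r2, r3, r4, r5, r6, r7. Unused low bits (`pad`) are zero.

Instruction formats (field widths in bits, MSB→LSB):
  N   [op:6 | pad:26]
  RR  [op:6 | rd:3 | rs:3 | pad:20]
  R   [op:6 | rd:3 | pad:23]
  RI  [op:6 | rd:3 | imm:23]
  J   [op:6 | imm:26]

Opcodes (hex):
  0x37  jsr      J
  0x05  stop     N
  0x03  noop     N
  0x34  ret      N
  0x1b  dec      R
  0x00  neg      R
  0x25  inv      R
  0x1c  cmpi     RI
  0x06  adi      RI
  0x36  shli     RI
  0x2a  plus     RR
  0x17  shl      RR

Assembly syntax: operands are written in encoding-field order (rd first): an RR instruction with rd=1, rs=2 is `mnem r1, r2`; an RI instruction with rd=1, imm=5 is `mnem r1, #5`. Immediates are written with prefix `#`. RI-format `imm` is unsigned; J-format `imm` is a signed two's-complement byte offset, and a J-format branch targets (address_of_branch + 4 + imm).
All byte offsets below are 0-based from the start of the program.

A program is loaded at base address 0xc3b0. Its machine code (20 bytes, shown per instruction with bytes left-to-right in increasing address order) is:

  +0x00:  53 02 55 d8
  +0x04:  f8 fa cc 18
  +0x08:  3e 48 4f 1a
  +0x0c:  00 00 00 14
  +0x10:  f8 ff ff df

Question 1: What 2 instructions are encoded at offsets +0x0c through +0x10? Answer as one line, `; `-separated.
off 0x0c: read 00 00 00 14 as little → 0x14000000
  top 6b → 0x5 → stop [N]
off 0x10: read f8 ff ff df as little → 0xdffffff8
  top 6b → 0x37 → jsr [J]
  imm@[25:0]=0x3fffff8 (s26→-8) ⇒ #-8

stop; jsr #-8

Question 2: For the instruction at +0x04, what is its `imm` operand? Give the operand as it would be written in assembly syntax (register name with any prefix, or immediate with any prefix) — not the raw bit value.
#5044984

+0x04: f8 fa cc 18 ⇒ word 0x18ccfaf8 (little)
  opcode bits[31:26]=0x6: adi/RI
  rd: (w>>23)&0x7=0x1 → r1
  imm: (w>>0)&0x7fffff=0x4cfaf8 → #5044984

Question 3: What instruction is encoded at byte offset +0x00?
shli r0, #5571155

@+00  little-endian(53 02 55 d8) = 0xd8550253
  top 6b → 0x36 → shli [RI]
  rd: (w>>23)&0x7=0x0 → r0
  imm: (w>>0)&0x7fffff=0x550253 → #5571155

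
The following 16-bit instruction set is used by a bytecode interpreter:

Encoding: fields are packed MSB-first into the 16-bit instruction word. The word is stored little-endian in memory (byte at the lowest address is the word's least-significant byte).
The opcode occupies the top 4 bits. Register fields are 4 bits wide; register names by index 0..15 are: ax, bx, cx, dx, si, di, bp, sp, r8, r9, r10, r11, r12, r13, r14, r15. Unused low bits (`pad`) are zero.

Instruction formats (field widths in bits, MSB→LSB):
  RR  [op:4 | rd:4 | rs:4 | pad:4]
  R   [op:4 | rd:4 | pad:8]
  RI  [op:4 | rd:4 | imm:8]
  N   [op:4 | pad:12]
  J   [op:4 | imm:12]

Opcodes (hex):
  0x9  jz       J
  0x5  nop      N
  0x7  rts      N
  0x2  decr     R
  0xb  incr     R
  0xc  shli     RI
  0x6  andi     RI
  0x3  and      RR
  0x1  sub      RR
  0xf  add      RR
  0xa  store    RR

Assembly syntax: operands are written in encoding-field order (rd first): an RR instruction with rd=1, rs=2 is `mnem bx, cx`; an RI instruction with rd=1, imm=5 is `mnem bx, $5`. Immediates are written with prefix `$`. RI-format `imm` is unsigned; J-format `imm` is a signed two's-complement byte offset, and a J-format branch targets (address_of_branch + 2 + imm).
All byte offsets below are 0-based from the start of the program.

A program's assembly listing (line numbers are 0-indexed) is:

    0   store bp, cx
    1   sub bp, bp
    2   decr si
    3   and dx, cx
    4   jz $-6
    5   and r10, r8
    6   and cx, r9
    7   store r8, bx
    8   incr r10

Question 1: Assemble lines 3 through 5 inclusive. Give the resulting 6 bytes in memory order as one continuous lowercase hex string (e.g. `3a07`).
line 3 (and): pack op=0x3:4|rd=3:4|rs=2:4|pad=0:4 = 0x3320; little→ 20 33
line 4 (jz): pack op=0x9:4|imm=-6:12 = 0x9ffa; little→ fa 9f
line 5 (and): pack op=0x3:4|rd=10:4|rs=8:4|pad=0:4 = 0x3a80; little→ 80 3a

2033fa9f803a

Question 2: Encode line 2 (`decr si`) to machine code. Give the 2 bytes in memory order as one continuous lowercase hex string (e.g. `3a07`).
L2: decr op=0x2:4|rd=4:4|pad=0:8 ⇒ 0x2400 ⇒ little 00 24

0024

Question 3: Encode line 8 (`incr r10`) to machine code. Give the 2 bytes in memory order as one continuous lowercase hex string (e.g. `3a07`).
line 8 (incr): pack op=0xb:4|rd=10:4|pad=0:8 = 0xba00; little→ 00 ba

00ba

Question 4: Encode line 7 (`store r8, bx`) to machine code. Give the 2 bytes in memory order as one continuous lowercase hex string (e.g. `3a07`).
10a8

L7: store op=0xa:4|rd=8:4|rs=1:4|pad=0:4 ⇒ 0xa810 ⇒ little 10 a8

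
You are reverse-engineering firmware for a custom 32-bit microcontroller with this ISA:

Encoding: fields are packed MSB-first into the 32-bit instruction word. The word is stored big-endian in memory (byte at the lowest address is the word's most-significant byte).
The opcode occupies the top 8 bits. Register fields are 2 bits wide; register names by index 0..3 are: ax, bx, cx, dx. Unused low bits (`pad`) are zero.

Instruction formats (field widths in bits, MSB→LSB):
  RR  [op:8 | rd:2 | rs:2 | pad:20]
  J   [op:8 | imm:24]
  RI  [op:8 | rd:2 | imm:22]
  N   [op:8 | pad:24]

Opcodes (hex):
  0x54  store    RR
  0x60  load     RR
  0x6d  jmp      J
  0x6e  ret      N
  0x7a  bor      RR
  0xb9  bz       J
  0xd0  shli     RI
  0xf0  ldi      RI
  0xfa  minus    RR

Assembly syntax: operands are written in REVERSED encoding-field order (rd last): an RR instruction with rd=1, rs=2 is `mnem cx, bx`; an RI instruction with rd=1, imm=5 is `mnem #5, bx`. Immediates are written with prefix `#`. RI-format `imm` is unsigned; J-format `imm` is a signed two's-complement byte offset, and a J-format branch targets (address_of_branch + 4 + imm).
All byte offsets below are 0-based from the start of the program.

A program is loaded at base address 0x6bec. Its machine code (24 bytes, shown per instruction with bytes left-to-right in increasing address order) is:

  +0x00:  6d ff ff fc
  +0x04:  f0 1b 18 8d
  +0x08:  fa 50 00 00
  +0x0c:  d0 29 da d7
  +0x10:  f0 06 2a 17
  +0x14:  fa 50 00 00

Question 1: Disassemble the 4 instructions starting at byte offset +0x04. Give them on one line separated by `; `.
off 0x04: read f0 1b 18 8d as big → 0xf01b188d
  top 8b → 0xf0 → ldi [RI]
  rd@[23:22]=0x0 ⇒ ax
  imm@[21:0]=0x1b188d ⇒ #1775757
off 0x08: read fa 50 00 00 as big → 0xfa500000
  top 8b → 0xfa → minus [RR]
  rd@[23:22]=0x1 ⇒ bx
  rs@[21:20]=0x1 ⇒ bx
off 0x0c: read d0 29 da d7 as big → 0xd029dad7
  top 8b → 0xd0 → shli [RI]
  rd@[23:22]=0x0 ⇒ ax
  imm@[21:0]=0x29dad7 ⇒ #2742999
off 0x10: read f0 06 2a 17 as big → 0xf0062a17
  top 8b → 0xf0 → ldi [RI]
  rd@[23:22]=0x0 ⇒ ax
  imm@[21:0]=0x62a17 ⇒ #403991

ldi #1775757, ax; minus bx, bx; shli #2742999, ax; ldi #403991, ax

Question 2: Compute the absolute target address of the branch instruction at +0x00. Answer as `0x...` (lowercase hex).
@+00  big-endian(6d ff ff fc) = 0x6dfffffc
  op=0x6dfffffc>>24=0x6d ⇒ jmp (J)
  imm: (w>>0)&0xffffff=0xfffffc (s24→-4) → #-4
  target = base 0x6bec + off 0x00 + 4 + imm -4 = 0x6bec

0x6bec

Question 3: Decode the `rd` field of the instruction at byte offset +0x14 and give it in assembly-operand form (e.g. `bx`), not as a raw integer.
off 0x14: read fa 50 00 00 as big → 0xfa500000
  top 8b → 0xfa → minus [RR]
  [23:22] rd=1 = bx
  [21:20] rs=1 = bx

bx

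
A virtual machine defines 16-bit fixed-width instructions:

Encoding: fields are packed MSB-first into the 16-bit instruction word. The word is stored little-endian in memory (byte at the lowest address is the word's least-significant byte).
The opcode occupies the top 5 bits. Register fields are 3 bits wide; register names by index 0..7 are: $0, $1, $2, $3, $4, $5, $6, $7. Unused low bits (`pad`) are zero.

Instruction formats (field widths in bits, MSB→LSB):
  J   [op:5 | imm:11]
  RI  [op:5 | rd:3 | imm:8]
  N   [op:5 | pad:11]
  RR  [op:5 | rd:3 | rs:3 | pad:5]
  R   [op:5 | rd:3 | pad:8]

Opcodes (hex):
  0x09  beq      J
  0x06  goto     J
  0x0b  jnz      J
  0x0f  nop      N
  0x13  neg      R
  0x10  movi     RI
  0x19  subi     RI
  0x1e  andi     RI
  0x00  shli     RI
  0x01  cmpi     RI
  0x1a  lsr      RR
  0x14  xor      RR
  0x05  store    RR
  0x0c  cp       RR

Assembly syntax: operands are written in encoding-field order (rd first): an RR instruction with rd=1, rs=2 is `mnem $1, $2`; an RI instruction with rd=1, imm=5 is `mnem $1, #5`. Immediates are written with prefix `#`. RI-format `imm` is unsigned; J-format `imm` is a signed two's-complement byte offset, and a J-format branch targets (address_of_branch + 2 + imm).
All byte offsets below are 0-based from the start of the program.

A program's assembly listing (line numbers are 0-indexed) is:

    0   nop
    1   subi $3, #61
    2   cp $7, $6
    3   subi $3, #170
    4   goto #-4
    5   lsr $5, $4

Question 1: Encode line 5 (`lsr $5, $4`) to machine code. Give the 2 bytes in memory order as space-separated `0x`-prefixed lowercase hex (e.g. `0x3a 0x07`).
L5: lsr op=0x1a:5|rd=5:3|rs=4:3|pad=0:5 ⇒ 0xd580 ⇒ little 80 d5

0x80 0xd5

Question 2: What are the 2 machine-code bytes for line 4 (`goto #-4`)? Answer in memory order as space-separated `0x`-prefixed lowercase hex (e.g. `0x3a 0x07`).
L4: goto op=0x6:5|imm=-4:11 ⇒ 0x37fc ⇒ little fc 37

0xfc 0x37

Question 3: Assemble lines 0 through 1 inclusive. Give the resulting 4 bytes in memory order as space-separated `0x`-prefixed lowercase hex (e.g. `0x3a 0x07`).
line 0 (nop): pack op=0xf:5|pad=0:11 = 0x7800; little→ 00 78
line 1 (subi): pack op=0x19:5|rd=3:3|imm=61:8 = 0xcb3d; little→ 3d cb

0x00 0x78 0x3d 0xcb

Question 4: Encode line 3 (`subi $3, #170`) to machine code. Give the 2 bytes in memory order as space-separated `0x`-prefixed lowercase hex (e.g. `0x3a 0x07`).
line 3 (subi): pack op=0x19:5|rd=3:3|imm=170:8 = 0xcbaa; little→ aa cb

0xaa 0xcb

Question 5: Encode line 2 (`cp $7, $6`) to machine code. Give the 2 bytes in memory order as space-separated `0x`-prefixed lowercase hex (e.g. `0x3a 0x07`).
0xc0 0x67

2. cp fields op=0xc:5|rd=7:3|rs=6:3|pad=0:5 → word 67c0h → c0 67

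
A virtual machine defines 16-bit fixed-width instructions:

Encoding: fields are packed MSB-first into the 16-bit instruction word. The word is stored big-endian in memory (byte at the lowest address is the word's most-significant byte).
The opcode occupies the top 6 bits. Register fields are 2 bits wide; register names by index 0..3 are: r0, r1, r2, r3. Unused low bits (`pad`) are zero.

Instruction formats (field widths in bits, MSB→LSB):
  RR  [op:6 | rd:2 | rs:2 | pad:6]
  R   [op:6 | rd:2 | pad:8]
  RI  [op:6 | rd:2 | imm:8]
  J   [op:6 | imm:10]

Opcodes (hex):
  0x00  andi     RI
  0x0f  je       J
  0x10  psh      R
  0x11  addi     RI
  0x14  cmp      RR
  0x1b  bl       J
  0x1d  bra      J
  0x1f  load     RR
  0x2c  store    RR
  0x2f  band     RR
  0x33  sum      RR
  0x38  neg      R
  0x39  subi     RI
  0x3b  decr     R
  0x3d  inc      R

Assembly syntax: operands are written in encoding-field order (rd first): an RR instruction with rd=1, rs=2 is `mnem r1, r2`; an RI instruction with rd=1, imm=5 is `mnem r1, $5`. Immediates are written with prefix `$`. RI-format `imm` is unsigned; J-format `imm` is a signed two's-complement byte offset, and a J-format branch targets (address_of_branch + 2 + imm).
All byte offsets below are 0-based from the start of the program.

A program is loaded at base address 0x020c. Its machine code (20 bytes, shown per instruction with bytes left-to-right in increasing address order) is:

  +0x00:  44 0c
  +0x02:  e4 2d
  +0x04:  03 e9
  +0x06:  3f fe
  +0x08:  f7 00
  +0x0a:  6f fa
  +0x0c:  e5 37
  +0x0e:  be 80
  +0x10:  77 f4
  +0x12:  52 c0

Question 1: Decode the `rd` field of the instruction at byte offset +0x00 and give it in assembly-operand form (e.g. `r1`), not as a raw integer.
r0

@+00  big-endian(44 0c) = 0x440c
  opcode bits[15:10]=0x11: addi/RI
  rd@[9:8]=0x0 ⇒ r0
  imm@[7:0]=0xc ⇒ $12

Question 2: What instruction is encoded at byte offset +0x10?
bra $-12

off 0x10: read 77 f4 as big → 0x77f4
  top 6b → 0x1d → bra [J]
  imm: (w>>0)&0x3ff=0x3f4 (s10→-12) → $-12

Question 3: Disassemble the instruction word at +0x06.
[06] 3f fe → 0x3ffe
  opcode bits[15:10]=0xf: je/J
  [9:0] imm=1022 (s10→-2) = $-2

je $-2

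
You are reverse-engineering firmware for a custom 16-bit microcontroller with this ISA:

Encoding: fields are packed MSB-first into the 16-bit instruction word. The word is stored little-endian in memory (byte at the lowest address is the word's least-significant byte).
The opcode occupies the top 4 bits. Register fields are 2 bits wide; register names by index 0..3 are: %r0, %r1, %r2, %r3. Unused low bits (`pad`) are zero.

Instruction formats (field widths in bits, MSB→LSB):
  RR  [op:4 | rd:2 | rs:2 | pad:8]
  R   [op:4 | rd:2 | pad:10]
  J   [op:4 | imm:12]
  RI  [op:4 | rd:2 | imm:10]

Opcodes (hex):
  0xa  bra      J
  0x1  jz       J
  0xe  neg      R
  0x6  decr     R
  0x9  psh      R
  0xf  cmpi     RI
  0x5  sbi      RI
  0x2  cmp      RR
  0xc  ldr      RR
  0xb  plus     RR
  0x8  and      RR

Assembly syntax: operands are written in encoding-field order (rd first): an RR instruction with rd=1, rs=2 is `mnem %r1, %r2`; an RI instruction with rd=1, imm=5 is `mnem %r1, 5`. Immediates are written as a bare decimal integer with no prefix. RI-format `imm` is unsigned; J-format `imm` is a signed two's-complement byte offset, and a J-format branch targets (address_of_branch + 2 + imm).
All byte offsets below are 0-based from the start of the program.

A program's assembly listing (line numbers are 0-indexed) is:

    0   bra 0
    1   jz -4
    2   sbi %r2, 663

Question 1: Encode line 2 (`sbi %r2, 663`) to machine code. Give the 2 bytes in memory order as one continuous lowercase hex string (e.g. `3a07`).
975a

2. sbi fields op=0x5:4|rd=2:2|imm=663:10 → word 5a97h → 97 5a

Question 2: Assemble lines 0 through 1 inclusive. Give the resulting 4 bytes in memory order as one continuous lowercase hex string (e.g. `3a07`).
line 0 (bra): pack op=0xa:4|imm=0:12 = 0xa000; little→ 00 a0
line 1 (jz): pack op=0x1:4|imm=-4:12 = 0x1ffc; little→ fc 1f

00a0fc1f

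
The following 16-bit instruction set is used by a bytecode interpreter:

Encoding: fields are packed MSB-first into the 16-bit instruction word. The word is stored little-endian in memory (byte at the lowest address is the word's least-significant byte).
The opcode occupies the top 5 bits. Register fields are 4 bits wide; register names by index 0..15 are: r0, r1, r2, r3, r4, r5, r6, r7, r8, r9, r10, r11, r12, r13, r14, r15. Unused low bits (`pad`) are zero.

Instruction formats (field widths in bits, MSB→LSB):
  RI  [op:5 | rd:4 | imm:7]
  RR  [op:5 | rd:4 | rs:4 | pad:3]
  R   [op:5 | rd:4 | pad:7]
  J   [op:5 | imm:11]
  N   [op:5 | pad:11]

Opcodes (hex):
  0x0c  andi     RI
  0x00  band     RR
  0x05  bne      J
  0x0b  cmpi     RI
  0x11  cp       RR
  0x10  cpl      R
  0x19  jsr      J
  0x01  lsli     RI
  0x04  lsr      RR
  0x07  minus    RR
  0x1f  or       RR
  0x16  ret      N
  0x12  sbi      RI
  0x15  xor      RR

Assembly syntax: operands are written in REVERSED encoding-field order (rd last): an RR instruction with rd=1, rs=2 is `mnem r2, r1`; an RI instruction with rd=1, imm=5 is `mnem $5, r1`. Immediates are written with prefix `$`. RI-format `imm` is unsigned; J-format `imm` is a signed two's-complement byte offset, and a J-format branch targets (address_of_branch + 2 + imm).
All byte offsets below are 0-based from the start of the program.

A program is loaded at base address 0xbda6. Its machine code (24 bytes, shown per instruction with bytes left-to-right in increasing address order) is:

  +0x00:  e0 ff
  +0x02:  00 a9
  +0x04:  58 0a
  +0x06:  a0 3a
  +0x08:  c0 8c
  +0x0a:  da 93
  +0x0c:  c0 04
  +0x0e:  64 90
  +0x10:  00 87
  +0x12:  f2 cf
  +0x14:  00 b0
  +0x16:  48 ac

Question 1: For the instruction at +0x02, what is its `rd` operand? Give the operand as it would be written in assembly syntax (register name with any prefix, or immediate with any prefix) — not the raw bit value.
r2

@+02  little-endian(00 a9) = 0xa900
  op=0xa900>>11=0x15 ⇒ xor (RR)
  rd@[10:7]=0x2 ⇒ r2
  rs@[6:3]=0x0 ⇒ r0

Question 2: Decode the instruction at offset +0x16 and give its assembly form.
xor r9, r8

+0x16: 48 ac ⇒ word 0xac48 (little)
  top 5b → 0x15 → xor [RR]
  rd: (w>>7)&0xf=0x8 → r8
  rs: (w>>3)&0xf=0x9 → r9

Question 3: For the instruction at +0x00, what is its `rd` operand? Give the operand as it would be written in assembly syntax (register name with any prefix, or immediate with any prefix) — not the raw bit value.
off 0x00: read e0 ff as little → 0xffe0
  op=0xffe0>>11=0x1f ⇒ or (RR)
  rd: (w>>7)&0xf=0xf → r15
  rs: (w>>3)&0xf=0xc → r12

r15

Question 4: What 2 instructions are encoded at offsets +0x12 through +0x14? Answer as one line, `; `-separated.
jsr $-14; ret

off 0x12: read f2 cf as little → 0xcff2
  top 5b → 0x19 → jsr [J]
  [10:0] imm=2034 (s11→-14) = $-14
off 0x14: read 00 b0 as little → 0xb000
  top 5b → 0x16 → ret [N]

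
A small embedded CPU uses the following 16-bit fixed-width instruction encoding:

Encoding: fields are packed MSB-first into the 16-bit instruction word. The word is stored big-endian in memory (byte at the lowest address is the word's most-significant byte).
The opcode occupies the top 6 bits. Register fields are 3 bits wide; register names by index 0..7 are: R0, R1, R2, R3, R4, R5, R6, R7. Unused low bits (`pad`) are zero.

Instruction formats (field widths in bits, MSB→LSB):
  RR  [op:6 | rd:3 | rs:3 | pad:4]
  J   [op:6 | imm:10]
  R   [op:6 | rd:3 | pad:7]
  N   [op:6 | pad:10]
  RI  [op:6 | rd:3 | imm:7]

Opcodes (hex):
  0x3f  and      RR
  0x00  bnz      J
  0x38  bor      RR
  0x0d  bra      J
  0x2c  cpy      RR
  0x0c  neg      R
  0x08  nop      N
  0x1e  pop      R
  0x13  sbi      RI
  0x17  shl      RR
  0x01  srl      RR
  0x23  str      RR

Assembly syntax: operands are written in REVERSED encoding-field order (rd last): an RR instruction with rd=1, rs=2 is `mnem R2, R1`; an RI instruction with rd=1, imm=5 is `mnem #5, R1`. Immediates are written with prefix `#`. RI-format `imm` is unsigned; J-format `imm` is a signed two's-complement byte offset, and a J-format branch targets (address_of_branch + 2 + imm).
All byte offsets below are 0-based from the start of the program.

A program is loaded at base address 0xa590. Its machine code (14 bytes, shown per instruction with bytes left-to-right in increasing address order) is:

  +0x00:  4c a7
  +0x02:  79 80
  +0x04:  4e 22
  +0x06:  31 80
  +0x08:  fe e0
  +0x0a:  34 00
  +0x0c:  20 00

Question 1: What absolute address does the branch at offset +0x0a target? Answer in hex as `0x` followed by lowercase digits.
0xa59c

@+0a  big-endian(34 00) = 0x3400
  opcode bits[15:10]=0xd: bra/J
  imm: (w>>0)&0x3ff=0x0 → #0
  target = base 0xa590 + off 0x0a + 2 + imm 0 = 0xa59c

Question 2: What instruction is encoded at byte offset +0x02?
pop R3

off 0x02: read 79 80 as big → 0x7980
  top 6b → 0x1e → pop [R]
  rd: (w>>7)&0x7=0x3 → R3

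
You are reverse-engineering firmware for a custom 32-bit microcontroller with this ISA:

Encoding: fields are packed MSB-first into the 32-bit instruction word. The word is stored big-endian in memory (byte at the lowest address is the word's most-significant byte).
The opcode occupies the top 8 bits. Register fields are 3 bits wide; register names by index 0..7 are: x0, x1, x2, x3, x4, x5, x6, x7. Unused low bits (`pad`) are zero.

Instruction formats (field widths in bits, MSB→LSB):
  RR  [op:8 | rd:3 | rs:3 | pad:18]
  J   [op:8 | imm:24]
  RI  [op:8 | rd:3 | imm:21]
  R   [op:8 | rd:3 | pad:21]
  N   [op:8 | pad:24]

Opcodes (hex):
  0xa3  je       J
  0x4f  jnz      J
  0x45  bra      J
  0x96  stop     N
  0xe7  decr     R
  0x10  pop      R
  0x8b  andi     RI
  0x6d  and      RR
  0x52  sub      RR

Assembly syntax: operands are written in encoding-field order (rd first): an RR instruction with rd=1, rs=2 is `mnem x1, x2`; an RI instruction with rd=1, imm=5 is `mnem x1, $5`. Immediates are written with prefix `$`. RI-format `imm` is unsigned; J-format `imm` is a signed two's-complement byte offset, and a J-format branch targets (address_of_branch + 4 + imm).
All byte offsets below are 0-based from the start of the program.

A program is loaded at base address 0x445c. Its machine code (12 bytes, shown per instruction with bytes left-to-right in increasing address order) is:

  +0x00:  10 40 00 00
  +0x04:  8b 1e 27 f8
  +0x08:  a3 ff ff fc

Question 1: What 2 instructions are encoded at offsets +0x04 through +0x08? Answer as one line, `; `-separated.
andi x0, $1976312; je $-4

@+04  big-endian(8b 1e 27 f8) = 0x8b1e27f8
  opcode bits[31:24]=0x8b: andi/RI
  rd: (w>>21)&0x7=0x0 → x0
  imm: (w>>0)&0x1fffff=0x1e27f8 → $1976312
@+08  big-endian(a3 ff ff fc) = 0xa3fffffc
  opcode bits[31:24]=0xa3: je/J
  imm: (w>>0)&0xffffff=0xfffffc (s24→-4) → $-4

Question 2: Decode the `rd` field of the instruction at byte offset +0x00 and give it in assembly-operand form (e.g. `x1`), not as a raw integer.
@+00  big-endian(10 40 00 00) = 0x10400000
  op=0x10400000>>24=0x10 ⇒ pop (R)
  [23:21] rd=2 = x2

x2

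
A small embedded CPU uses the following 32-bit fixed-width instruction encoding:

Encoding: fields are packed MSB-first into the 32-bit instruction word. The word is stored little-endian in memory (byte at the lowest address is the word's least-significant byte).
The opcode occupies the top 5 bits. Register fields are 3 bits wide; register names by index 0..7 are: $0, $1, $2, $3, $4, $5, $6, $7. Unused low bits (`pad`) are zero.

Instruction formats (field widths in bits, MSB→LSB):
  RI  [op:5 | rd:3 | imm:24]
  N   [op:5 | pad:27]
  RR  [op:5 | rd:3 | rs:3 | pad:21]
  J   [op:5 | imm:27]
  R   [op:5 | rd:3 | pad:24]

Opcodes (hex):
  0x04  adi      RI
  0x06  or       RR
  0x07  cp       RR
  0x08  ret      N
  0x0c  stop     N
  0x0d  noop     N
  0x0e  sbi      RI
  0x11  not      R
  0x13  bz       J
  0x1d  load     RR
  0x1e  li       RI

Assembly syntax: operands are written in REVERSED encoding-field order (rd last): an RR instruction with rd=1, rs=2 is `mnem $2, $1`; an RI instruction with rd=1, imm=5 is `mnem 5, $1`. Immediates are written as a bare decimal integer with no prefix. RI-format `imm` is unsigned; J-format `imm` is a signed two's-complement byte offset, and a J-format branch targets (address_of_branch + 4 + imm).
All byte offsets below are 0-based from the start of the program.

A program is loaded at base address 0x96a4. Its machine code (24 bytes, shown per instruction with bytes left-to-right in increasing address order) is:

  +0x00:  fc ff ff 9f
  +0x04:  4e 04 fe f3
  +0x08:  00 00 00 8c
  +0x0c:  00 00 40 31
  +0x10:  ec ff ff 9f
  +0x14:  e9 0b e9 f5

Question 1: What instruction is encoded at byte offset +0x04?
+0x04: 4e 04 fe f3 ⇒ word 0xf3fe044e (little)
  op=0xf3fe044e>>27=0x1e ⇒ li (RI)
  rd: (w>>24)&0x7=0x3 → $3
  imm: (w>>0)&0xffffff=0xfe044e → 16647246

li 16647246, $3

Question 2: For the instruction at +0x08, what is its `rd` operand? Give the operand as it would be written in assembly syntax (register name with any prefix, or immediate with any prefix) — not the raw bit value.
off 0x08: read 00 00 00 8c as little → 0x8c000000
  opcode bits[31:27]=0x11: not/R
  [26:24] rd=4 = $4

$4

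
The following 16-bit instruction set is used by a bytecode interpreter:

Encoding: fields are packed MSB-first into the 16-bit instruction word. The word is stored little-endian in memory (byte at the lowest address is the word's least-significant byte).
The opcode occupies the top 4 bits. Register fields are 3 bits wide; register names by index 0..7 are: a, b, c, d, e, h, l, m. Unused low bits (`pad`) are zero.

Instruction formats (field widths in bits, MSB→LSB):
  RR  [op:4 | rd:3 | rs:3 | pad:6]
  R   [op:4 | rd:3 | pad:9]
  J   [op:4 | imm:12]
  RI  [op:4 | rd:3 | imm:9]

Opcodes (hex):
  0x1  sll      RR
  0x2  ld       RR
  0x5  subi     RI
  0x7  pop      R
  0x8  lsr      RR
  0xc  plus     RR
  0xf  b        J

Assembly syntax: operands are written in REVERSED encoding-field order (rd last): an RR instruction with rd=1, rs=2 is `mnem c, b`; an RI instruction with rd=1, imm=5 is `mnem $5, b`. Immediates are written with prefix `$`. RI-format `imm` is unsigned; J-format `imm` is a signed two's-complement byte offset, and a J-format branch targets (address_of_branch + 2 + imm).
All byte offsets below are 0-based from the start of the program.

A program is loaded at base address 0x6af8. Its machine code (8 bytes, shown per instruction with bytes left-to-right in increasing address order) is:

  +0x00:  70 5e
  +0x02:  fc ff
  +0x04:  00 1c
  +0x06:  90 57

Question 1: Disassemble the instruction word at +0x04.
sll a, l

off 0x04: read 00 1c as little → 0x1c00
  op=0x1c00>>12=0x1 ⇒ sll (RR)
  rd@[11:9]=0x6 ⇒ l
  rs@[8:6]=0x0 ⇒ a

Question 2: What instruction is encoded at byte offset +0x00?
subi $112, m

[00] 70 5e → 0x5e70
  top 4b → 0x5 → subi [RI]
  rd: (w>>9)&0x7=0x7 → m
  imm: (w>>0)&0x1ff=0x70 → $112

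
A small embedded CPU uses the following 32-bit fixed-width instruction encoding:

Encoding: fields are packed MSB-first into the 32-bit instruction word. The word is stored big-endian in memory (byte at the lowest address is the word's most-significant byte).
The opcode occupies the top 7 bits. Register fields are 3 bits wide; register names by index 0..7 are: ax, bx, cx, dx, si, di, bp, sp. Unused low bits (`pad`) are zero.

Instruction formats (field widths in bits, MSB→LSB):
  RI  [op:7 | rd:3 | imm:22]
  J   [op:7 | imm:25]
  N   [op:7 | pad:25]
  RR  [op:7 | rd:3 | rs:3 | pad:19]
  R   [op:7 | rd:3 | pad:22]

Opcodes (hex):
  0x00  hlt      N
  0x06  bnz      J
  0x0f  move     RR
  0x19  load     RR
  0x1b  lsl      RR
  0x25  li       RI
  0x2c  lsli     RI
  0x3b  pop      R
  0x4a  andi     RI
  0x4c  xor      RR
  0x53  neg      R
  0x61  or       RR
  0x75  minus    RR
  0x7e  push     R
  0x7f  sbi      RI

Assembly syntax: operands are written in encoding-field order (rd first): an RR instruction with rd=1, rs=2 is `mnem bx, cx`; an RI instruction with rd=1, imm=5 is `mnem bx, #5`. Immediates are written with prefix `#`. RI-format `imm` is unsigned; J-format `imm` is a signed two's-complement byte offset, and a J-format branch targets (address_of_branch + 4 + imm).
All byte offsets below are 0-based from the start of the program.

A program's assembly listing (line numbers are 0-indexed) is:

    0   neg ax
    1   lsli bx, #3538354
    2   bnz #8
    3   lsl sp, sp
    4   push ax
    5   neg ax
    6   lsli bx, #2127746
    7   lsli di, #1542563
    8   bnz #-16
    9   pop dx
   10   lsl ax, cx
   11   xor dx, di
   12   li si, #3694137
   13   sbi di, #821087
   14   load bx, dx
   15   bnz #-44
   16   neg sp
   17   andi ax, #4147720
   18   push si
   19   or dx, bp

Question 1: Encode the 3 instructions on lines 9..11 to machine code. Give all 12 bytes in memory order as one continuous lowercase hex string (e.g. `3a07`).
L9: pop op=0x3b:7|rd=3:3|pad=0:22 ⇒ 0x76c00000 ⇒ big 76 c0 00 00
L10: lsl op=0x1b:7|rd=0:3|rs=2:3|pad=0:19 ⇒ 0x36100000 ⇒ big 36 10 00 00
L11: xor op=0x4c:7|rd=3:3|rs=5:3|pad=0:19 ⇒ 0x98e80000 ⇒ big 98 e8 00 00

76c000003610000098e80000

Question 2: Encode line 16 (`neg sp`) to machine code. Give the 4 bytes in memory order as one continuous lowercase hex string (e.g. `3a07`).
a7c00000

L16: neg op=0x53:7|rd=7:3|pad=0:22 ⇒ 0xa7c00000 ⇒ big a7 c0 00 00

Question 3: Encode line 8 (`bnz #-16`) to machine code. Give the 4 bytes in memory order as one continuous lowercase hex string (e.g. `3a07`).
line 8 (bnz): pack op=0x6:7|imm=-16:25 = 0x0dfffff0; big→ 0d ff ff f0

0dfffff0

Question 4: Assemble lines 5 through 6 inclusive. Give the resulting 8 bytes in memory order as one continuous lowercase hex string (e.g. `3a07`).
line 5 (neg): pack op=0x53:7|rd=0:3|pad=0:22 = 0xa6000000; big→ a6 00 00 00
line 6 (lsli): pack op=0x2c:7|rd=1:3|imm=2127746:22 = 0x58607782; big→ 58 60 77 82

a600000058607782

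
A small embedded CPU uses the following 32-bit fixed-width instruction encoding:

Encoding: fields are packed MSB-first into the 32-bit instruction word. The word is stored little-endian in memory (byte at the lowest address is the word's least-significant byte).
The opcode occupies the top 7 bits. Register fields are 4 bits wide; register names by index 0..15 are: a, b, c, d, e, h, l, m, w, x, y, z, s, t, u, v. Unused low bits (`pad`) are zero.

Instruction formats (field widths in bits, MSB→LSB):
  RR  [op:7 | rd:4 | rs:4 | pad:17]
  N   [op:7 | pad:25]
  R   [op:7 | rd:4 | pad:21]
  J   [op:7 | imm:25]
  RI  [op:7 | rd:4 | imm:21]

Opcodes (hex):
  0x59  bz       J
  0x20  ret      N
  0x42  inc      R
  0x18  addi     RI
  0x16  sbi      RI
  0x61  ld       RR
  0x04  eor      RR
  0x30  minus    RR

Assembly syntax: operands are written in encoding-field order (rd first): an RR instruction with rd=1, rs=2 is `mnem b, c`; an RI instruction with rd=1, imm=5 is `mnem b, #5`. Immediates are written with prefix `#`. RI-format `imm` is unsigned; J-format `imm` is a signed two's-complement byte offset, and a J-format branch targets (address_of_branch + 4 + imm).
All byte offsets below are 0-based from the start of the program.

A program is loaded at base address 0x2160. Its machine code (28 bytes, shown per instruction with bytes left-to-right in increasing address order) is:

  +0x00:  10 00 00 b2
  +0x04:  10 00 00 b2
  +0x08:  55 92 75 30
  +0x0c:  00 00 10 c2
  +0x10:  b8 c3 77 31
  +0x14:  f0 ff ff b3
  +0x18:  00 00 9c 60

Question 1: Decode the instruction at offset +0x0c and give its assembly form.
off 0x0c: read 00 00 10 c2 as little → 0xc2100000
  opcode bits[31:25]=0x61: ld/RR
  [24:21] rd=0 = a
  [20:17] rs=8 = w

ld a, w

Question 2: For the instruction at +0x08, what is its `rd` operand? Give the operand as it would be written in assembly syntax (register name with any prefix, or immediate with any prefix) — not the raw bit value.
@+08  little-endian(55 92 75 30) = 0x30759255
  op=0x30759255>>25=0x18 ⇒ addi (RI)
  [24:21] rd=3 = d
  [20:0] imm=1413717 = #1413717

d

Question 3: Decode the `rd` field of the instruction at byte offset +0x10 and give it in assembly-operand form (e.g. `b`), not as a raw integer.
[10] b8 c3 77 31 → 0x3177c3b8
  op=0x3177c3b8>>25=0x18 ⇒ addi (RI)
  rd@[24:21]=0xb ⇒ z
  imm@[20:0]=0x17c3b8 ⇒ #1557432

z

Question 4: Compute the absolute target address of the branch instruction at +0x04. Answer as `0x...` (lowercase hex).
+0x04: 10 00 00 b2 ⇒ word 0xb2000010 (little)
  opcode bits[31:25]=0x59: bz/J
  imm: (w>>0)&0x1ffffff=0x10 → #16
  target = base 0x2160 + off 0x04 + 4 + imm 16 = 0x2178

0x2178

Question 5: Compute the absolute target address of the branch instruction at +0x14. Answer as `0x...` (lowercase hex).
0x2168

[14] f0 ff ff b3 → 0xb3fffff0
  opcode bits[31:25]=0x59: bz/J
  imm@[24:0]=0x1fffff0 (s25→-16) ⇒ #-16
  target = base 0x2160 + off 0x14 + 4 + imm -16 = 0x2168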